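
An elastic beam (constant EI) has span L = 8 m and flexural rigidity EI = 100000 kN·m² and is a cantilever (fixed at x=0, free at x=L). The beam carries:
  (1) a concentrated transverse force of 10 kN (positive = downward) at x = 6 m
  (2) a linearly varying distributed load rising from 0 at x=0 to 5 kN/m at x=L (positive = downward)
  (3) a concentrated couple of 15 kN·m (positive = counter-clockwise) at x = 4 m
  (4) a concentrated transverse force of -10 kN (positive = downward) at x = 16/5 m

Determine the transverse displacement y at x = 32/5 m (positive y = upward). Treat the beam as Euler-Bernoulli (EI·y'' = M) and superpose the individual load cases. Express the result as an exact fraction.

Load 1 — point force P=10 kN at a=6 m (b=L-a=2):
  y_1 = -Pa²(3x-a)/(6EI)  [x>a] = -10·6²·(3·(32/5)-6)/(6·100000) = -99/12500 m
Load 2 — triangular load w₀=5 kN/m (0→w₀ over full span):
  y_2 = (w₀Lx³/12-w₀L²x²/6-w₀x⁵/(120L))/EI = (5·8·(32/5)³/12-5·8²·(32/5)²/6-5·(32/5)⁵/(120·8))/100000 = -400384/29296875 m
Load 3 — applied couple M₀=15 kN·m at a=4 m (b=L-a=4):
  y_3 = M₀a(2x-a)/(2EI)  [x>a] = 15·4·(2·(32/5)-4)/(2·100000) = 33/12500 m
Load 4 — point force P=-10 kN at a=16/5 m (b=L-a=24/5):
  y_4 = -Pa²(3x-a)/(6EI)  [x>a] = -(-10)·(16/5)²·(3·(32/5)-(16/5))/(6·100000) = 128/46875 m
Superposition: y = Σ y_i = -950143/58593750 m ≈ -0.016216 m

y(32/5) = -950143/58593750 m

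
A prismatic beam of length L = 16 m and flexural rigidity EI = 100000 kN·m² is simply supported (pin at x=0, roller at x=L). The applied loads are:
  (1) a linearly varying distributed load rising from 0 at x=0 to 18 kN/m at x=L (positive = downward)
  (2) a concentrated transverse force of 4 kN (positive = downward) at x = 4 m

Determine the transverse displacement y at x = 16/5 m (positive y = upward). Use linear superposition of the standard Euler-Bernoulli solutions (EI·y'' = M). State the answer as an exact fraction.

Load 1 — triangular load w₀=18 kN/m (0→w₀ over full span):
  y_1 = -w₀x(7L⁴-10L²x²+3x⁴)/(360LEI) = -18·(16/5)·(7·16⁴-10·16²·(16/5)²+3·(16/5)⁴)/(360·16·100000) = -2113536/48828125 m
Load 2 — point force P=4 kN at a=4 m (b=L-a=12):
  y_2 = -Pbx(L²-b²-x²)/(6LEI)  [x≤a] = -4·12·(16/5)·(16²-12²-(16/5)²)/(6·16·100000) = -636/390625 m
Superposition: y = Σ y_i = -2193036/48828125 m ≈ -0.044913 m

y(16/5) = -2193036/48828125 m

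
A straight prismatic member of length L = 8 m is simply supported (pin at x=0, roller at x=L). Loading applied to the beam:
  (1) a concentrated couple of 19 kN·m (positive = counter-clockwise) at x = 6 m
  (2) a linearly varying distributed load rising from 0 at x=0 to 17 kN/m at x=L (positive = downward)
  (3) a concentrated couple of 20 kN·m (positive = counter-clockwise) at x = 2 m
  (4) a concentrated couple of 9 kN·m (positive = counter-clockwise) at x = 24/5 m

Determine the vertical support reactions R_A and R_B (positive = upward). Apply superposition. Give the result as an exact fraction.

Load 1 — applied couple M₀=19 kN·m at a=6 m (b=L-a=2):
  R_A = M₀/L = 19/8 kN
  R_B = -M₀/L = -19/8 kN
Load 2 — triangular load w₀=17 kN/m (0→w₀ over full span):
  R_A = w₀L/6 = 17·8/6 = 68/3 kN
  R_B = w₀L/3 = 17·8/3 = 136/3 kN
Load 3 — applied couple M₀=20 kN·m at a=2 m (b=L-a=6):
  R_A = M₀/L = 20/8 = 5/2 kN
  R_B = -M₀/L = -20/8 = -5/2 kN
Load 4 — applied couple M₀=9 kN·m at a=24/5 m (b=L-a=16/5):
  R_A = M₀/L = 9/8 kN
  R_B = -M₀/L = -9/8 kN
Superposition: R_A = 86/3 kN, R_B = 118/3 kN

R_A = 86/3 kN, R_B = 118/3 kN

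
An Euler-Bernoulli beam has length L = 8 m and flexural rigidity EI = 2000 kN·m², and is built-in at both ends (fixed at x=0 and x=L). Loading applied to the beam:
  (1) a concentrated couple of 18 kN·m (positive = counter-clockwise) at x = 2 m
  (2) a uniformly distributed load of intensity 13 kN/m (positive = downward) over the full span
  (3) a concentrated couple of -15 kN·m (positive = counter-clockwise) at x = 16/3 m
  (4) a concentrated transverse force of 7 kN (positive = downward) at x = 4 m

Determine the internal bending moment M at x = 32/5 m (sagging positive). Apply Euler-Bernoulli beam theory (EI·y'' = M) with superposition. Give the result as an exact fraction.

Load 1 — applied couple M₀=18 kN·m at a=2 m (b=L-a=6):
  M_1 = R_Ax - M_A - M₀  [x>a] with R_A=81/32, M_A=-27/8 = (81/32)·(32/5) - (-27/8) - 18 = 63/40 kN·m
Load 2 — uniform load w=13 kN/m over full span:
  M_2 = wLx/2 - wL²/12 - wx²/2 = 13·8·(32/5)/2 - 13·8²/12 - 13·(32/5)²/2 = -208/75 kN·m
Load 3 — applied couple M₀=-15 kN·m at a=16/3 m (b=L-a=8/3):
  M_3 = R_Ax - M_A - M₀  [x>a] with R_A=-5/2, M_A=-5 = (-5/2)·(32/5) - (-5) - (-15) = 4 kN·m
Load 4 — point force P=7 kN at a=4 m (b=L-a=4):
  M_4 = Pa²(a+3b)(L-x)/L³ - Pa²b/L²  [x>a] = 7·4²·(4+3·4)·(8-(32/5))/8³ - 7·4²·4/8² = -7/5 kN·m
Superposition: M = Σ M_i = 841/600 kN·m ≈ 1.401667 kN·m

M(32/5) = 841/600 kN·m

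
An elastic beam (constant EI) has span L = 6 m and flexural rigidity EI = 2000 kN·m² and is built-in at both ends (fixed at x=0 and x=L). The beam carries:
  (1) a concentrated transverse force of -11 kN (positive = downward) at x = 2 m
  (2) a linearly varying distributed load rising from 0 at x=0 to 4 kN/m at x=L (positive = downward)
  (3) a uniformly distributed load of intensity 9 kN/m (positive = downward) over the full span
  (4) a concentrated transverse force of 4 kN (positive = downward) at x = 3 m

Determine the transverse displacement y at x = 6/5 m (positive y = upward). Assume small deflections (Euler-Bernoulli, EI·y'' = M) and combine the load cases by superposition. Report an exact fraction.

y(6/5) = -275749/46875000 m

Load 1 — point force P=-11 kN at a=2 m (b=L-a=4):
  y_1 = -Pb²x²(3aL-(3a+b)x)/(6L³EI)  [x≤a] = -(-11)·4²·(6/5)²·(3·2·6-(3·2+4)·(6/5))/(6·6³·2000) = 22/9375 m
Load 2 — triangular load w₀=4 kN/m (0→w₀ over full span):
  y_2 = -w₀x²(L-x)²(x+2L)/(120LEI) = -4·(6/5)²·(6-(6/5))²·((6/5)+2·6)/(120·6·2000) = -2376/1953125 m
Load 3 — uniform load w=9 kN/m over full span:
  y_3 = -wx²(L-x)²/(24EI) = -9·(6/5)²·(6-(6/5))²/(24·2000) = -486/78125 m
Load 4 — point force P=4 kN at a=3 m (b=L-a=3):
  y_4 = -Pb²x²(3aL-(3a+b)x)/(6L³EI)  [x≤a] = -4·3²·(6/5)²·(3·3·6-(3·3+3)·(6/5))/(6·6³·2000) = -99/125000 m
Superposition: y = Σ y_i = -275749/46875000 m ≈ -0.005883 m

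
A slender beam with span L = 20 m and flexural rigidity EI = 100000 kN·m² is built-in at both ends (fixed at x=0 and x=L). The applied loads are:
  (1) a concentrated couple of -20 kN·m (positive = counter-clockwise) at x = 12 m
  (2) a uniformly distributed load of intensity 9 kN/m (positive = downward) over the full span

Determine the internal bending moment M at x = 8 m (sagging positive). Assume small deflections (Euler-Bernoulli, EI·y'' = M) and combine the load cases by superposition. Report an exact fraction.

Load 1 — applied couple M₀=-20 kN·m at a=12 m (b=L-a=8):
  M_1 = R_Ax - M_A  [x≤a] with R_A=-36/25, M_A=-32/5 = (-36/25)·8 - (-32/5) = -128/25 kN·m
Load 2 — uniform load w=9 kN/m over full span:
  M_2 = wLx/2 - wL²/12 - wx²/2 = 9·20·8/2 - 9·20²/12 - 9·8²/2 = 132 kN·m
Superposition: M = Σ M_i = 3172/25 kN·m ≈ 126.880000 kN·m

M(8) = 3172/25 kN·m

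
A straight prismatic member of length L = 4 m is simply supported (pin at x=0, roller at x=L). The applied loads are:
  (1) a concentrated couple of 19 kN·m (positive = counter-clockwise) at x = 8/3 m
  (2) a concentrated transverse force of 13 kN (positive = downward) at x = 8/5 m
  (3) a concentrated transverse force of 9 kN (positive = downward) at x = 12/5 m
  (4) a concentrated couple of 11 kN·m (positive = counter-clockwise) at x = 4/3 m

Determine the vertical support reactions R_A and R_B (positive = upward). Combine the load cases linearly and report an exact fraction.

R_A = 189/10 kN, R_B = 31/10 kN

Load 1 — applied couple M₀=19 kN·m at a=8/3 m (b=L-a=4/3):
  R_A = M₀/L = 19/4 kN
  R_B = -M₀/L = -19/4 kN
Load 2 — point force P=13 kN at a=8/5 m (b=L-a=12/5):
  R_A = Pb/L = 13·(12/5)/4 = 39/5 kN
  R_B = Pa/L = 13·(8/5)/4 = 26/5 kN
Load 3 — point force P=9 kN at a=12/5 m (b=L-a=8/5):
  R_A = Pb/L = 9·(8/5)/4 = 18/5 kN
  R_B = Pa/L = 9·(12/5)/4 = 27/5 kN
Load 4 — applied couple M₀=11 kN·m at a=4/3 m (b=L-a=8/3):
  R_A = M₀/L = 11/4 kN
  R_B = -M₀/L = -11/4 kN
Superposition: R_A = 189/10 kN, R_B = 31/10 kN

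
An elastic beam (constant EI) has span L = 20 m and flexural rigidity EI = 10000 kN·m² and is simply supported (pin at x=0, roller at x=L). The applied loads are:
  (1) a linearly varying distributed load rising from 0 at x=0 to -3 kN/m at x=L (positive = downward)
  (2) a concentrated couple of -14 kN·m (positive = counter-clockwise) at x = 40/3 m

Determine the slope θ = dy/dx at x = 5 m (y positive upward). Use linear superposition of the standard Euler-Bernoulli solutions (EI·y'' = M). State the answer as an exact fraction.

θ(5) = 21193/576000 rad

Load 1 — triangular load w₀=-3 kN/m (0→w₀ over full span):
  θ_1 = -w₀(7L⁴-30L²x²+15x⁴)/(360LEI) = -(-3)·(7·20⁴-30·20²·5²+15·5⁴)/(360·20·10000) = 1327/38400 rad
Load 2 — applied couple M₀=-14 kN·m at a=40/3 m (b=L-a=20/3):
  θ_2 = (M₀x²/(2L)+C₁)/EI  [x≤a] with C₁=M₀(3b²-L²)/(6L)=280/9 = ((-14)·5²/(2·20)+(280/9))/10000 = 161/72000 rad
Superposition: θ = Σ θ_i = 21193/576000 rad ≈ 0.036793 rad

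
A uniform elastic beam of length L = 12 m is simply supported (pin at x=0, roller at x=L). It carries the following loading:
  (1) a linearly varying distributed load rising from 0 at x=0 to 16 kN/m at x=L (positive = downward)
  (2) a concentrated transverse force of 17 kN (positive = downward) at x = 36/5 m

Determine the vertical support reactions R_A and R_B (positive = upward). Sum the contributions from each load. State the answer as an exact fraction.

Load 1 — triangular load w₀=16 kN/m (0→w₀ over full span):
  R_A = w₀L/6 = 16·12/6 = 32 kN
  R_B = w₀L/3 = 16·12/3 = 64 kN
Load 2 — point force P=17 kN at a=36/5 m (b=L-a=24/5):
  R_A = Pb/L = 17·(24/5)/12 = 34/5 kN
  R_B = Pa/L = 17·(36/5)/12 = 51/5 kN
Superposition: R_A = 194/5 kN, R_B = 371/5 kN

R_A = 194/5 kN, R_B = 371/5 kN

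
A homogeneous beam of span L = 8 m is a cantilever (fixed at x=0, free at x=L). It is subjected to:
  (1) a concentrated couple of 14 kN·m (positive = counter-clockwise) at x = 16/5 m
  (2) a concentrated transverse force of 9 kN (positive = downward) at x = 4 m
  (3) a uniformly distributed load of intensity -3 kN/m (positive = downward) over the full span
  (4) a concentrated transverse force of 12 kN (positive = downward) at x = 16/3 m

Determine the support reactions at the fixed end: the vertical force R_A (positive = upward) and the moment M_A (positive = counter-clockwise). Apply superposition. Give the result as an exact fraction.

R_A = -3 kN, M_A = -10 kN·m

Load 1 — applied couple M₀=14 kN·m at a=16/5 m (b=L-a=24/5):
  R_A = 0 kN
  M_A = -M₀ = -14 kN·m
Load 2 — point force P=9 kN at a=4 m (b=L-a=4):
  R_A = P = 9 kN
  M_A = Pa = 9·4 = 36 kN·m
Load 3 — uniform load w=-3 kN/m over full span:
  R_A = wL = (-3)·8 = -24 kN
  M_A = wL²/2 = (-3)·8²/2 = -96 kN·m
Load 4 — point force P=12 kN at a=16/3 m (b=L-a=8/3):
  R_A = P = 12 kN
  M_A = Pa = 12·(16/3) = 64 kN·m
Superposition: R_A = -3 kN, M_A = -10 kN·m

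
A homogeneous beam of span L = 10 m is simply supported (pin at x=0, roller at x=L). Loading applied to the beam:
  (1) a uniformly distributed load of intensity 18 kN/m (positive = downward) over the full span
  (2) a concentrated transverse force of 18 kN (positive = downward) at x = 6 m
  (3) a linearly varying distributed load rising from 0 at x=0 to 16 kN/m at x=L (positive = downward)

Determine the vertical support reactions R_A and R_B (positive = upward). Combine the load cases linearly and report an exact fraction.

R_A = 1858/15 kN, R_B = 2312/15 kN

Load 1 — uniform load w=18 kN/m over full span:
  R_A = wL/2 = 18·10/2 = 90 kN
  R_B = wL/2 = 18·10/2 = 90 kN
Load 2 — point force P=18 kN at a=6 m (b=L-a=4):
  R_A = Pb/L = 18·4/10 = 36/5 kN
  R_B = Pa/L = 18·6/10 = 54/5 kN
Load 3 — triangular load w₀=16 kN/m (0→w₀ over full span):
  R_A = w₀L/6 = 16·10/6 = 80/3 kN
  R_B = w₀L/3 = 16·10/3 = 160/3 kN
Superposition: R_A = 1858/15 kN, R_B = 2312/15 kN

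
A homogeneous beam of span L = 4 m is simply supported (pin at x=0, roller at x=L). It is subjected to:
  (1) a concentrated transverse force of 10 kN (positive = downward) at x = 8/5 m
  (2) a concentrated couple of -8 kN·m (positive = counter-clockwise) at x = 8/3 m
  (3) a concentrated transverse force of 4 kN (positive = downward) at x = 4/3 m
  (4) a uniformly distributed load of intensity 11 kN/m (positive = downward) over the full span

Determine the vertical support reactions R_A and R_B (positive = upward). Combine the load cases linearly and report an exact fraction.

R_A = 86/3 kN, R_B = 88/3 kN

Load 1 — point force P=10 kN at a=8/5 m (b=L-a=12/5):
  R_A = Pb/L = 10·(12/5)/4 = 6 kN
  R_B = Pa/L = 10·(8/5)/4 = 4 kN
Load 2 — applied couple M₀=-8 kN·m at a=8/3 m (b=L-a=4/3):
  R_A = M₀/L = (-8)/4 = -2 kN
  R_B = -M₀/L = -(-8)/4 = 2 kN
Load 3 — point force P=4 kN at a=4/3 m (b=L-a=8/3):
  R_A = Pb/L = 4·(8/3)/4 = 8/3 kN
  R_B = Pa/L = 4·(4/3)/4 = 4/3 kN
Load 4 — uniform load w=11 kN/m over full span:
  R_A = wL/2 = 11·4/2 = 22 kN
  R_B = wL/2 = 11·4/2 = 22 kN
Superposition: R_A = 86/3 kN, R_B = 88/3 kN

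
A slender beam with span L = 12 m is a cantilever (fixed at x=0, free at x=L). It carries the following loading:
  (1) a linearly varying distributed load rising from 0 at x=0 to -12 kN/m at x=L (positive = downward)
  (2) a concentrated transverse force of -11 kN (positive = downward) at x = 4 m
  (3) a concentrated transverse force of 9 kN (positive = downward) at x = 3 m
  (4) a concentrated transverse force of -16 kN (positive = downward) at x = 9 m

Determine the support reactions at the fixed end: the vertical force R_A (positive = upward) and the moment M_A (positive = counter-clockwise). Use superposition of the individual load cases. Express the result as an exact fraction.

R_A = -90 kN, M_A = -737 kN·m

Load 1 — triangular load w₀=-12 kN/m (0→w₀ over full span):
  R_A = w₀L/2 = (-12)·12/2 = -72 kN
  M_A = w₀L²/3 = (-12)·12²/3 = -576 kN·m
Load 2 — point force P=-11 kN at a=4 m (b=L-a=8):
  R_A = P = (-11) = -11 kN
  M_A = Pa = (-11)·4 = -44 kN·m
Load 3 — point force P=9 kN at a=3 m (b=L-a=9):
  R_A = P = 9 kN
  M_A = Pa = 9·3 = 27 kN·m
Load 4 — point force P=-16 kN at a=9 m (b=L-a=3):
  R_A = P = (-16) = -16 kN
  M_A = Pa = (-16)·9 = -144 kN·m
Superposition: R_A = -90 kN, M_A = -737 kN·m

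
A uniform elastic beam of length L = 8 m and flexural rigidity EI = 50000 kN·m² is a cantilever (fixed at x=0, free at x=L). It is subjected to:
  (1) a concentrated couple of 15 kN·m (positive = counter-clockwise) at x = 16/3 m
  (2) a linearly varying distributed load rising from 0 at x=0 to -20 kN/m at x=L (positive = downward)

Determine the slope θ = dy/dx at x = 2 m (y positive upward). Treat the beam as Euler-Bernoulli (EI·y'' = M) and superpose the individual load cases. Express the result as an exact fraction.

θ(2) = 29/2000 rad

Load 1 — applied couple M₀=15 kN·m at a=16/3 m (b=L-a=8/3):
  θ_1 = M₀x/EI  [x≤a] = 15·2/50000 = 3/5000 rad
Load 2 — triangular load w₀=-20 kN/m (0→w₀ over full span):
  θ_2 = (w₀Lx²/4-w₀L²x/3-w₀x⁴/(24L))/EI = ((-20)·8·2²/4-(-20)·8²·2/3-(-20)·2⁴/(24·8))/50000 = 139/10000 rad
Superposition: θ = Σ θ_i = 29/2000 rad ≈ 0.014500 rad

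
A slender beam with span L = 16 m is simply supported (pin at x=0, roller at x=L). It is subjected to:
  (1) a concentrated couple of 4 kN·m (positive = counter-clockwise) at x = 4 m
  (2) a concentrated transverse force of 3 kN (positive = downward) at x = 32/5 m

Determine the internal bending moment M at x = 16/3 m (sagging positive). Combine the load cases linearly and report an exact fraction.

Load 1 — applied couple M₀=4 kN·m at a=4 m (b=L-a=12):
  M_1 = M₀x/L - M₀  [x>a] = 4·(16/3)/16 - 4 = -8/3 kN·m
Load 2 — point force P=3 kN at a=32/5 m (b=L-a=48/5):
  M_2 = Pbx/L  [x≤a] = 3·(48/5)·(16/3)/16 = 48/5 kN·m
Superposition: M = Σ M_i = 104/15 kN·m ≈ 6.933333 kN·m

M(16/3) = 104/15 kN·m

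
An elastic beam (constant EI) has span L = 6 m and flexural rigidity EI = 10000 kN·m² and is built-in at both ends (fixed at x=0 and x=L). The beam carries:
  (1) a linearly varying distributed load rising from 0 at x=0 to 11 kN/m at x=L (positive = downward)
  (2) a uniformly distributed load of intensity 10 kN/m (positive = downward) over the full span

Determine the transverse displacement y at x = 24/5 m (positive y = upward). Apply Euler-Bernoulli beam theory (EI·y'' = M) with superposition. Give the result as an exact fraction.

y(24/5) = -21816/9765625 m

Load 1 — triangular load w₀=11 kN/m (0→w₀ over full span):
  y_1 = -w₀x²(L-x)²(x+2L)/(120LEI) = -11·(24/5)²·(6-(24/5))²·((24/5)+2·6)/(120·6·10000) = -8316/9765625 m
Load 2 — uniform load w=10 kN/m over full span:
  y_2 = -wx²(L-x)²/(24EI) = -10·(24/5)²·(6-(24/5))²/(24·10000) = -108/78125 m
Superposition: y = Σ y_i = -21816/9765625 m ≈ -0.002234 m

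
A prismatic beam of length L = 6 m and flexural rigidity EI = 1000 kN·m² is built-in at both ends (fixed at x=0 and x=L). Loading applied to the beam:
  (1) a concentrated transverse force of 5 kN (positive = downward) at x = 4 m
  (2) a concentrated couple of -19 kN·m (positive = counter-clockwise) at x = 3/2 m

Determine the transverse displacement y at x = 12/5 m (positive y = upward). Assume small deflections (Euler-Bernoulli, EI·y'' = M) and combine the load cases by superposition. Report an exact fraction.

Load 1 — point force P=5 kN at a=4 m (b=L-a=2):
  y_1 = -Pb²x²(3aL-(3a+b)x)/(6L³EI)  [x≤a] = -5·2²·(12/5)²·(3·4·6-(3·4+2)·(12/5))/(6·6³·1000) = -32/9375 m
Load 2 — applied couple M₀=-19 kN·m at a=3/2 m (b=L-a=9/2):
  y_2 = (R_Ax³/6 - M_Ax²/2 - M₀(x-a)²/2)/EI  [x>a] with R_A=-57/16, M_A=57/16 = ((-57/16)·(12/5)³/6 - (57/16)·(12/5)²/2 - (-19)·((12/5)-(3/2))²/2)/1000 = -10773/1000000 m
Superposition: y = Σ y_i = -42559/3000000 m ≈ -0.014186 m

y(12/5) = -42559/3000000 m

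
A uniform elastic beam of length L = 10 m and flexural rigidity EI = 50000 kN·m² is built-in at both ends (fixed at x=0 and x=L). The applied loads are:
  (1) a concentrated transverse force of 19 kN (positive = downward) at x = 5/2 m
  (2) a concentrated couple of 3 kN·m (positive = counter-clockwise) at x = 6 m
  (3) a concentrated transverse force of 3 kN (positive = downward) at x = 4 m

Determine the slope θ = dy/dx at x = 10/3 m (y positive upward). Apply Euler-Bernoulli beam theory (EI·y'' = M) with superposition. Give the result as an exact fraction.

Load 1 — point force P=19 kN at a=5/2 m (b=L-a=15/2):
  θ_1 = Pa²(L-x)(2bL-(3b+a)(L-x))/(2L³EI)  [x>a] = 19·(5/2)²·(10-(10/3))·(2·(15/2)·10-(3·(15/2)+(5/2))·(10-(10/3)))/(2·10³·50000) = -19/144000 rad
Load 2 — applied couple M₀=3 kN·m at a=6 m (b=L-a=4):
  θ_2 = (R_Ax²/2 - M_Ax)/EI  [x≤a] with R_A=54/125, M_A=24/25 = ((54/125)·(10/3)²/2 - (24/25)·(10/3))/50000 = -1/62500 rad
Load 3 — point force P=3 kN at a=4 m (b=L-a=6):
  θ_3 = -Pb²x(2aL-(3a+b)x)/(2L³EI)  [x≤a] = -3·6²·(10/3)·(2·4·10-(3·4+6)·(10/3))/(2·10³·50000) = -9/125000 rad
Superposition: θ = Σ θ_i = -3959/18000000 rad ≈ -0.000220 rad

θ(10/3) = -3959/18000000 rad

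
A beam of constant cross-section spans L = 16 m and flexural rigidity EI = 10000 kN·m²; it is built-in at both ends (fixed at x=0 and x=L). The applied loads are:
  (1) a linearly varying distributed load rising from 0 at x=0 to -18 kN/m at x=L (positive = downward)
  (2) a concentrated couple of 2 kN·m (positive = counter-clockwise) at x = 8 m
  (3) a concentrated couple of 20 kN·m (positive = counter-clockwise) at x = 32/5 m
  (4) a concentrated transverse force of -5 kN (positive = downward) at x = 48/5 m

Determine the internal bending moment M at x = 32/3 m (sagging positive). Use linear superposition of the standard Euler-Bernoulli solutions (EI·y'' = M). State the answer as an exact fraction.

Load 1 — triangular load w₀=-18 kN/m (0→w₀ over full span):
  M_1 = 3w₀Lx/20 - w₀L²/30 - w₀x³/(6L) = 3·(-18)·16·(32/3)/20 - (-18)·16²/30 - (-18)·(32/3)³/(6·16) = -3584/45 kN·m
Load 2 — applied couple M₀=2 kN·m at a=8 m (b=L-a=8):
  M_2 = R_Ax - M_A - M₀  [x>a] with R_A=3/16, M_A=1/2 = (3/16)·(32/3) - (1/2) - 2 = -1/2 kN·m
Load 3 — applied couple M₀=20 kN·m at a=32/5 m (b=L-a=48/5):
  M_3 = R_Ax - M_A - M₀  [x>a] with R_A=9/5, M_A=12/5 = (9/5)·(32/3) - (12/5) - 20 = -16/5 kN·m
Load 4 — point force P=-5 kN at a=48/5 m (b=L-a=32/5):
  M_4 = Pa²(a+3b)(L-x)/L³ - Pa²b/L²  [x>a] = (-5)·(48/5)²·((48/5)+3·(32/5))·(16-(32/3))/16³ - (-5)·(48/5)²·(32/5)/16² = -144/25 kN·m
Superposition: M = Σ M_i = -40097/450 kN·m ≈ -89.104444 kN·m

M(32/3) = -40097/450 kN·m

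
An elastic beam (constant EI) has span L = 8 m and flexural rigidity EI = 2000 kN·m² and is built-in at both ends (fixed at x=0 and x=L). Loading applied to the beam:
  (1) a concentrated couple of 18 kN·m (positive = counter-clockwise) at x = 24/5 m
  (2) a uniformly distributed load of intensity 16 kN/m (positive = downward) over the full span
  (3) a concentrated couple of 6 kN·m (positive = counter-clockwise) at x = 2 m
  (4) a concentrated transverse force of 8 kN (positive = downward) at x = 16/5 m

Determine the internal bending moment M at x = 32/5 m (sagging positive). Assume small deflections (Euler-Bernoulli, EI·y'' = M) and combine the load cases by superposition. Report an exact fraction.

M(32/5) = -113261/15000 kN·m

Load 1 — applied couple M₀=18 kN·m at a=24/5 m (b=L-a=16/5):
  M_1 = R_Ax - M_A - M₀  [x>a] with R_A=81/25, M_A=144/25 = (81/25)·(32/5) - (144/25) - 18 = -378/125 kN·m
Load 2 — uniform load w=16 kN/m over full span:
  M_2 = wLx/2 - wL²/12 - wx²/2 = 16·8·(32/5)/2 - 16·8²/12 - 16·(32/5)²/2 = -256/75 kN·m
Load 3 — applied couple M₀=6 kN·m at a=2 m (b=L-a=6):
  M_3 = R_Ax - M_A - M₀  [x>a] with R_A=27/32, M_A=-9/8 = (27/32)·(32/5) - (-9/8) - 6 = 21/40 kN·m
Load 4 — point force P=8 kN at a=16/5 m (b=L-a=24/5):
  M_4 = Pa²(a+3b)(L-x)/L³ - Pa²b/L²  [x>a] = 8·(16/5)²·((16/5)+3·(24/5))·(8-(32/5))/8³ - 8·(16/5)²·(24/5)/8² = -1024/625 kN·m
Superposition: M = Σ M_i = -113261/15000 kN·m ≈ -7.550733 kN·m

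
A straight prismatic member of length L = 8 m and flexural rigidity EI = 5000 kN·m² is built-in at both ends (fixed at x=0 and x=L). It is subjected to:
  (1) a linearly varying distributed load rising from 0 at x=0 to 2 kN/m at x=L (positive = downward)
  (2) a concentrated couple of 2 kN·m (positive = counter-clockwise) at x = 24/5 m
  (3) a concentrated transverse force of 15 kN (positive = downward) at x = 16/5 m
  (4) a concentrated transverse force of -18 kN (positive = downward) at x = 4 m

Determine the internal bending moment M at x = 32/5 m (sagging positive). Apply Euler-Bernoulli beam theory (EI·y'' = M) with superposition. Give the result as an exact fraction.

M(32/5) = 136/375 kN·m

Load 1 — triangular load w₀=2 kN/m (0→w₀ over full span):
  M_1 = 3w₀Lx/20 - w₀L²/30 - w₀x³/(6L) = 3·2·8·(32/5)/20 - 2·8²/30 - 2·(32/5)³/(6·8) = 64/375 kN·m
Load 2 — applied couple M₀=2 kN·m at a=24/5 m (b=L-a=16/5):
  M_2 = R_Ax - M_A - M₀  [x>a] with R_A=9/25, M_A=16/25 = (9/25)·(32/5) - (16/25) - 2 = -42/125 kN·m
Load 3 — point force P=15 kN at a=16/5 m (b=L-a=24/5):
  M_3 = Pa²(a+3b)(L-x)/L³ - Pa²b/L²  [x>a] = 15·(16/5)²·((16/5)+3·(24/5))·(8-(32/5))/8³ - 15·(16/5)²·(24/5)/8² = -384/125 kN·m
Load 4 — point force P=-18 kN at a=4 m (b=L-a=4):
  M_4 = Pa²(a+3b)(L-x)/L³ - Pa²b/L²  [x>a] = (-18)·4²·(4+3·4)·(8-(32/5))/8³ - (-18)·4²·4/8² = 18/5 kN·m
Superposition: M = Σ M_i = 136/375 kN·m ≈ 0.362667 kN·m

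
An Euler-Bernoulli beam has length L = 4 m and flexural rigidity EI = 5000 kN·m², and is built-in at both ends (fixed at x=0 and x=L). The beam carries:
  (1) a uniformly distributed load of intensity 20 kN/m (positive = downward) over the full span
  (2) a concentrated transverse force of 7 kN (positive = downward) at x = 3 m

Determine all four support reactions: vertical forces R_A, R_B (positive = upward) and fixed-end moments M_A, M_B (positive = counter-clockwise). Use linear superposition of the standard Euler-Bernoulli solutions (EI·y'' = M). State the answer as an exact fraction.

Load 1 — uniform load w=20 kN/m over full span:
  R_A = wL/2 = 20·4/2 = 40 kN
  M_A = wL²/12 = 20·4²/12 = 80/3 kN·m
  R_B = wL/2 = 20·4/2 = 40 kN
  M_B = -wL²/12 = -20·4²/12 = -80/3 kN·m
Load 2 — point force P=7 kN at a=3 m (b=L-a=1):
  R_A = Pb²(3a+b)/L³ = 7·1²·(3·3+1)/4³ = 35/32 kN
  M_A = Pab²/L² = 7·3·1²/4² = 21/16 kN·m
  R_B = Pa²(a+3b)/L³ = 7·3²·(3+3·1)/4³ = 189/32 kN
  M_B = -Pa²b/L² = -7·3²·1/4² = -63/16 kN·m
Superposition: R_A = 1315/32 kN, M_A = 1343/48 kN·m, R_B = 1469/32 kN, M_B = -1469/48 kN·m

R_A = 1315/32 kN, M_A = 1343/48 kN·m, R_B = 1469/32 kN, M_B = -1469/48 kN·m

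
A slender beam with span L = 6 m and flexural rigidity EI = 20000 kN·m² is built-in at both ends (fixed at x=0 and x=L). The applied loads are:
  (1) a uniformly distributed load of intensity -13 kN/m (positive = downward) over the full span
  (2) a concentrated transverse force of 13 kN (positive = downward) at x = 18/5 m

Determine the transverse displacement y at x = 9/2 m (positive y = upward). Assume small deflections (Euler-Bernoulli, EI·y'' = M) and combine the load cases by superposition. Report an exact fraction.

Load 1 — uniform load w=-13 kN/m over full span:
  y_1 = -wx²(L-x)²/(24EI) = -(-13)·(9/2)²·(6-(9/2))²/(24·20000) = 3159/2560000 m
Load 2 — point force P=13 kN at a=18/5 m (b=L-a=12/5):
  y_2 = -Pa²(L-x)²(3bL-(3b+a)(L-x))/(6L³EI)  [x>a] = -13·(18/5)²·(6-(9/2))²·(3·(12/5)·6-(3·(12/5)+(18/5))·(6-(9/2)))/(6·6³·20000) = -3159/8000000 m
Superposition: y = Σ y_i = 53703/64000000 m ≈ 0.000839 m

y(9/2) = 53703/64000000 m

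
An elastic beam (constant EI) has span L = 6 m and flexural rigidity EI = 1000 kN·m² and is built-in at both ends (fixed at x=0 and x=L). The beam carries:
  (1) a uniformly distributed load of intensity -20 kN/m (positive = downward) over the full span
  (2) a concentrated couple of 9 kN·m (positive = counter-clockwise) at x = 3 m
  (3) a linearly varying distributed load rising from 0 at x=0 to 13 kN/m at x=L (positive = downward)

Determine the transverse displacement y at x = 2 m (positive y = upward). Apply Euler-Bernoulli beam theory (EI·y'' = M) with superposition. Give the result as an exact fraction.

y(2) = 3209/90000 m

Load 1 — uniform load w=-20 kN/m over full span:
  y_1 = -wx²(L-x)²/(24EI) = -(-20)·2²·(6-2)²/(24·1000) = 4/75 m
Load 2 — applied couple M₀=9 kN·m at a=3 m (b=L-a=3):
  y_2 = (R_Ax³/6 - M_Ax²/2)/EI  [x≤a] with R_A=9/4, M_A=9/4 = ((9/4)·2³/6 - (9/4)·2²/2)/1000 = -3/2000 m
Load 3 — triangular load w₀=13 kN/m (0→w₀ over full span):
  y_3 = -w₀x²(L-x)²(x+2L)/(120LEI) = -13·2²·(6-2)²·(2+2·6)/(120·6·1000) = -91/5625 m
Superposition: y = Σ y_i = 3209/90000 m ≈ 0.035656 m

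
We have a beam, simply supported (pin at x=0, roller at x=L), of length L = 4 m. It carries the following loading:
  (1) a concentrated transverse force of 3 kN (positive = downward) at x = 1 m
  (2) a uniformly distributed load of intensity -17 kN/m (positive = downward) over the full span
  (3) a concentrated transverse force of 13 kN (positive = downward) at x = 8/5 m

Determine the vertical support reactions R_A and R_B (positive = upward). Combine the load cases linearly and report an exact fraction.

Load 1 — point force P=3 kN at a=1 m (b=L-a=3):
  R_A = Pb/L = 3·3/4 = 9/4 kN
  R_B = Pa/L = 3·1/4 = 3/4 kN
Load 2 — uniform load w=-17 kN/m over full span:
  R_A = wL/2 = (-17)·4/2 = -34 kN
  R_B = wL/2 = (-17)·4/2 = -34 kN
Load 3 — point force P=13 kN at a=8/5 m (b=L-a=12/5):
  R_A = Pb/L = 13·(12/5)/4 = 39/5 kN
  R_B = Pa/L = 13·(8/5)/4 = 26/5 kN
Superposition: R_A = -479/20 kN, R_B = -561/20 kN

R_A = -479/20 kN, R_B = -561/20 kN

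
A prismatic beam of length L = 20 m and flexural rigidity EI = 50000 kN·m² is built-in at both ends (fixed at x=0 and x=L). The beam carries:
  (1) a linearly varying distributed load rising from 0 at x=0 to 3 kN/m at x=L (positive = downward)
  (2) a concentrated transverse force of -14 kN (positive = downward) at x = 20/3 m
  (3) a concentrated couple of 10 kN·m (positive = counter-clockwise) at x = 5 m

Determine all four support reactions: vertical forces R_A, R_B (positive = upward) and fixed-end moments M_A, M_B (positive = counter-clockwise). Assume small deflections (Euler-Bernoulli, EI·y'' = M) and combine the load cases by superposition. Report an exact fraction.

R_A = -349/432 kN, M_A = -725/216 kN·m, R_B = 7261/432 kN, M_B = -7805/216 kN·m

Load 1 — triangular load w₀=3 kN/m (0→w₀ over full span):
  R_A = 3w₀L/20 = 3·3·20/20 = 9 kN
  M_A = w₀L²/30 = 3·20²/30 = 40 kN·m
  R_B = 7w₀L/20 = 7·3·20/20 = 21 kN
  M_B = -w₀L²/20 = -3·20²/20 = -60 kN·m
Load 2 — point force P=-14 kN at a=20/3 m (b=L-a=40/3):
  R_A = Pb²(3a+b)/L³ = (-14)·(40/3)²·(3·(20/3)+(40/3))/20³ = -280/27 kN
  M_A = Pab²/L² = (-14)·(20/3)·(40/3)²/20² = -1120/27 kN·m
  R_B = Pa²(a+3b)/L³ = (-14)·(20/3)²·((20/3)+3·(40/3))/20³ = -98/27 kN
  M_B = -Pa²b/L² = -(-14)·(20/3)²·(40/3)/20² = 560/27 kN·m
Load 3 — applied couple M₀=10 kN·m at a=5 m (b=L-a=15):
  R_A = 6M₀ab/L³ = 6·10·5·15/20³ = 9/16 kN
  M_A = M₀b(2a-b)/L² = 10·15·(2·5-15)/20² = -15/8 kN·m
  R_B = -6M₀ab/L³ = -6·10·5·15/20³ = -9/16 kN
  M_B = M₀a(2b-a)/L² = 10·5·(2·15-5)/20² = 25/8 kN·m
Superposition: R_A = -349/432 kN, M_A = -725/216 kN·m, R_B = 7261/432 kN, M_B = -7805/216 kN·m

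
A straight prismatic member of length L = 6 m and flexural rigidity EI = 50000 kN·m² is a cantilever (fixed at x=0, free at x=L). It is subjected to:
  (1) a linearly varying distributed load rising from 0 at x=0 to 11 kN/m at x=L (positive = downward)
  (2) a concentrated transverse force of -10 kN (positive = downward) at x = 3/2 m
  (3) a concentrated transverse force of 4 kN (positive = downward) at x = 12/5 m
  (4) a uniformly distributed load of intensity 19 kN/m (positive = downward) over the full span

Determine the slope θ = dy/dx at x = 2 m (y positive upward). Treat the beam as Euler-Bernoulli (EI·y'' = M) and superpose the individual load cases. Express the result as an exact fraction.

Load 1 — triangular load w₀=11 kN/m (0→w₀ over full span):
  θ_1 = (w₀Lx²/4-w₀L²x/3-w₀x⁴/(24L))/EI = (11·6·2²/4-11·6²·2/3-11·2⁴/(24·6))/50000 = -1793/450000 rad
Load 2 — point force P=-10 kN at a=3/2 m (b=L-a=9/2):
  θ_2 = -Pa²/(2EI)  [x>a] = -(-10)·(3/2)²/(2·50000) = 9/40000 rad
Load 3 — point force P=4 kN at a=12/5 m (b=L-a=18/5):
  θ_3 = -Px(2a-x)/(2EI)  [x≤a] = -4·2·(2·(12/5)-2)/(2·50000) = -7/31250 rad
Load 4 — uniform load w=19 kN/m over full span:
  θ_4 = -wx(x²-3Lx+3L²)/(6EI) = -19·2·(2²-3·6·2+3·6²)/(6·50000) = -361/37500 rad
Superposition: θ = Σ θ_i = -122491/9000000 rad ≈ -0.013610 rad

θ(2) = -122491/9000000 rad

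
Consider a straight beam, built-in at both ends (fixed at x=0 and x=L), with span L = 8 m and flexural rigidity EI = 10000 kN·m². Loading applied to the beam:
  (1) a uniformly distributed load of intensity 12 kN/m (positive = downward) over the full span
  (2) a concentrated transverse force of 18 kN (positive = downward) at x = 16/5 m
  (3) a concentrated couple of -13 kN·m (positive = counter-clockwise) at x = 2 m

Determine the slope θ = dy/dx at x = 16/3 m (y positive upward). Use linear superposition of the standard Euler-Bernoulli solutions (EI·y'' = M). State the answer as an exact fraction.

θ(16/3) = 191009/33750000 rad

Load 1 — uniform load w=12 kN/m over full span:
  θ_1 = -wx(L-x)(L-2x)/(12EI) = -12·(16/3)·(8-(16/3))·(8-2·(16/3))/(12·10000) = 64/16875 rad
Load 2 — point force P=18 kN at a=16/5 m (b=L-a=24/5):
  θ_2 = Pa²(L-x)(2bL-(3b+a)(L-x))/(2L³EI)  [x>a] = 18·(16/5)²·(8-(16/3))·(2·(24/5)·8-(3·(24/5)+(16/5))·(8-(16/3)))/(2·8³·10000) = 112/78125 rad
Load 3 — applied couple M₀=-13 kN·m at a=2 m (b=L-a=6):
  θ_3 = (R_Ax²/2 - M_Ax - M₀(x-a))/EI  [x>a] with R_A=-117/64, M_A=39/16 = ((-117/64)·(16/3)²/2 - (39/16)·(16/3) - (-13)·((16/3)-2))/10000 = 13/30000 rad
Superposition: θ = Σ θ_i = 191009/33750000 rad ≈ 0.005660 rad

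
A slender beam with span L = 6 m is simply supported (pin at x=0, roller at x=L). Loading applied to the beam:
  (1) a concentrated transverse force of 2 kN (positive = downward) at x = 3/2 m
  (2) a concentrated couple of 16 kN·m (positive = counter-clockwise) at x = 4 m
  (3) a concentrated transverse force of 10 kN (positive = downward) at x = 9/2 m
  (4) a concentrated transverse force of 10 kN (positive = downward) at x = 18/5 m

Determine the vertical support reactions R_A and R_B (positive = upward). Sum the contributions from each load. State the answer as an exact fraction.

R_A = 32/3 kN, R_B = 34/3 kN

Load 1 — point force P=2 kN at a=3/2 m (b=L-a=9/2):
  R_A = Pb/L = 2·(9/2)/6 = 3/2 kN
  R_B = Pa/L = 2·(3/2)/6 = 1/2 kN
Load 2 — applied couple M₀=16 kN·m at a=4 m (b=L-a=2):
  R_A = M₀/L = 16/6 = 8/3 kN
  R_B = -M₀/L = -16/6 = -8/3 kN
Load 3 — point force P=10 kN at a=9/2 m (b=L-a=3/2):
  R_A = Pb/L = 10·(3/2)/6 = 5/2 kN
  R_B = Pa/L = 10·(9/2)/6 = 15/2 kN
Load 4 — point force P=10 kN at a=18/5 m (b=L-a=12/5):
  R_A = Pb/L = 10·(12/5)/6 = 4 kN
  R_B = Pa/L = 10·(18/5)/6 = 6 kN
Superposition: R_A = 32/3 kN, R_B = 34/3 kN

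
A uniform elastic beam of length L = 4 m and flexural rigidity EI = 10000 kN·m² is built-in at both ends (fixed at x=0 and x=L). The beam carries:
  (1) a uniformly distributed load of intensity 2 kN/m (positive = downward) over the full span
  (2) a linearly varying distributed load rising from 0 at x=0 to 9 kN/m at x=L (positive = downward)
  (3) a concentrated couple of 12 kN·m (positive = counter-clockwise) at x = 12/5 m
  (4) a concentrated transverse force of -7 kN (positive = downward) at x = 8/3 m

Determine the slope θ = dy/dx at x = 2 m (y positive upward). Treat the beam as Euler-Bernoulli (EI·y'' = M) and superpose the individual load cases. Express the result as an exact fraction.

Load 1 — uniform load w=2 kN/m over full span:
  θ_1 = -wx(L-x)(L-2x)/(12EI) = -2·2·(4-2)·(4-2·2)/(12·10000) = 0 rad
Load 2 — triangular load w₀=9 kN/m (0→w₀ over full span):
  θ_2 = -w₀(2x(L-x)(L-2x)(x+2L)+x²(L-x)²)/(120LEI) = -9·(2·2·(4-2)·(4-2·2)·(2+2·4)+2²·(4-2)²)/(120·4·10000) = -3/100000 rad
Load 3 — applied couple M₀=12 kN·m at a=12/5 m (b=L-a=8/5):
  θ_3 = (R_Ax²/2 - M_Ax)/EI  [x≤a] with R_A=108/25, M_A=96/25 = ((108/25)·2²/2 - (96/25)·2)/10000 = 3/31250 rad
Load 4 — point force P=-7 kN at a=8/3 m (b=L-a=4/3):
  θ_4 = -Pb²x(2aL-(3a+b)x)/(2L³EI)  [x≤a] = -(-7)·(4/3)²·2·(2·(8/3)·4-(3·(8/3)+(4/3))·2)/(2·4³·10000) = 7/135000 rad
Superposition: θ = Σ θ_i = 1591/13500000 rad ≈ 0.000118 rad

θ(2) = 1591/13500000 rad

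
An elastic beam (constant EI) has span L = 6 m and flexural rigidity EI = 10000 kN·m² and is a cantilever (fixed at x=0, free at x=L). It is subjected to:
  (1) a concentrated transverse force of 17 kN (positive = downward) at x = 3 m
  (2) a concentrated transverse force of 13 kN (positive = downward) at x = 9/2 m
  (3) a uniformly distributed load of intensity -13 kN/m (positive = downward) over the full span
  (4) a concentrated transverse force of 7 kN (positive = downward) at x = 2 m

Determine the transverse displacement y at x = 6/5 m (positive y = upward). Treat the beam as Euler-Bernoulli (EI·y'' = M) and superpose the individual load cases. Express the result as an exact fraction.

y(6/5) = 43047/6250000 m

Load 1 — point force P=17 kN at a=3 m (b=L-a=3):
  y_1 = -Px²(3a-x)/(6EI)  [x≤a] = -17·(6/5)²·(3·3-(6/5))/(6·10000) = -1989/625000 m
Load 2 — point force P=13 kN at a=9/2 m (b=L-a=3/2):
  y_2 = -Px²(3a-x)/(6EI)  [x≤a] = -13·(6/5)²·(3·(9/2)-(6/5))/(6·10000) = -4797/1250000 m
Load 3 — uniform load w=-13 kN/m over full span:
  y_3 = -wx²(x²-4Lx+6L²)/(24EI) = -(-13)·(6/5)²·((6/5)²-4·6·(6/5)+6·6²)/(24·10000) = 45981/3125000 m
Load 4 — point force P=7 kN at a=2 m (b=L-a=4):
  y_4 = -Px²(3a-x)/(6EI)  [x≤a] = -7·(6/5)²·(3·2-(6/5))/(6·10000) = -63/78125 m
Superposition: y = Σ y_i = 43047/6250000 m ≈ 0.006888 m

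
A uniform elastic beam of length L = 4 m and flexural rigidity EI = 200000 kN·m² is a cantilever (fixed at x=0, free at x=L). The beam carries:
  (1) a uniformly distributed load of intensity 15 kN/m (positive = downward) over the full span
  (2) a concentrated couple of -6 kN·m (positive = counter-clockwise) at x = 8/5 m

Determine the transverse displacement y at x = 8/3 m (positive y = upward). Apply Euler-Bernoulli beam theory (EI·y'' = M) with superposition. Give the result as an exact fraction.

Load 1 — uniform load w=15 kN/m over full span:
  y_1 = -wx²(x²-4Lx+6L²)/(24EI) = -15·(8/3)²·((8/3)²-4·4·(8/3)+6·4²)/(24·200000) = -68/50625 m
Load 2 — applied couple M₀=-6 kN·m at a=8/5 m (b=L-a=12/5):
  y_2 = M₀a(2x-a)/(2EI)  [x>a] = (-6)·(8/5)·(2·(8/3)-(8/5))/(2·200000) = -7/78125 m
Superposition: y = Σ y_i = -9067/6328125 m ≈ -0.001433 m

y(8/3) = -9067/6328125 m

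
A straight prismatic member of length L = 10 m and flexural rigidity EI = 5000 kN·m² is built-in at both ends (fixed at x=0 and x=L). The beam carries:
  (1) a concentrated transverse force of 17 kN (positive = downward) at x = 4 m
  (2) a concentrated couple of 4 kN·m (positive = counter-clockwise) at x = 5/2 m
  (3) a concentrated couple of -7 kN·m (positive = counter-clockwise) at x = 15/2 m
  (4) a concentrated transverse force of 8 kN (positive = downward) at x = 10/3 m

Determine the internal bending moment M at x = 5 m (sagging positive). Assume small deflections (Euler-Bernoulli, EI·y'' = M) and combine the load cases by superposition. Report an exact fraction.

Load 1 — point force P=17 kN at a=4 m (b=L-a=6):
  M_1 = Pa²(a+3b)(L-x)/L³ - Pa²b/L²  [x>a] = 17·4²·(4+3·6)·(10-5)/10³ - 17·4²·6/10² = 68/5 kN·m
Load 2 — applied couple M₀=4 kN·m at a=5/2 m (b=L-a=15/2):
  M_2 = R_Ax - M_A - M₀  [x>a] with R_A=9/20, M_A=-3/4 = (9/20)·5 - (-3/4) - 4 = -1 kN·m
Load 3 — applied couple M₀=-7 kN·m at a=15/2 m (b=L-a=5/2):
  M_3 = R_Ax - M_A  [x≤a] with R_A=-63/80, M_A=-35/16 = (-63/80)·5 - (-35/16) = -7/4 kN·m
Load 4 — point force P=8 kN at a=10/3 m (b=L-a=20/3):
  M_4 = Pa²(a+3b)(L-x)/L³ - Pa²b/L²  [x>a] = 8·(10/3)²·((10/3)+3·(20/3))·(10-5)/10³ - 8·(10/3)²·(20/3)/10² = 40/9 kN·m
Superposition: M = Σ M_i = 2753/180 kN·m ≈ 15.294444 kN·m

M(5) = 2753/180 kN·m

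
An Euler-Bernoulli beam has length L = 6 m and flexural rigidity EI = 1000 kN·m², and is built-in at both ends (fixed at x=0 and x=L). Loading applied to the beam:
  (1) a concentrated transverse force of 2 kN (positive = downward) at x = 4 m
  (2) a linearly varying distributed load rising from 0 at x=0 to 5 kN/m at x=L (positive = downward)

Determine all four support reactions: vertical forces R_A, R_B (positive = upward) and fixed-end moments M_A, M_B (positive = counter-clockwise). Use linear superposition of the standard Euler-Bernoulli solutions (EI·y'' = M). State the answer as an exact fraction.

Load 1 — point force P=2 kN at a=4 m (b=L-a=2):
  R_A = Pb²(3a+b)/L³ = 2·2²·(3·4+2)/6³ = 14/27 kN
  M_A = Pab²/L² = 2·4·2²/6² = 8/9 kN·m
  R_B = Pa²(a+3b)/L³ = 2·4²·(4+3·2)/6³ = 40/27 kN
  M_B = -Pa²b/L² = -2·4²·2/6² = -16/9 kN·m
Load 2 — triangular load w₀=5 kN/m (0→w₀ over full span):
  R_A = 3w₀L/20 = 3·5·6/20 = 9/2 kN
  M_A = w₀L²/30 = 5·6²/30 = 6 kN·m
  R_B = 7w₀L/20 = 7·5·6/20 = 21/2 kN
  M_B = -w₀L²/20 = -5·6²/20 = -9 kN·m
Superposition: R_A = 271/54 kN, M_A = 62/9 kN·m, R_B = 647/54 kN, M_B = -97/9 kN·m

R_A = 271/54 kN, M_A = 62/9 kN·m, R_B = 647/54 kN, M_B = -97/9 kN·m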